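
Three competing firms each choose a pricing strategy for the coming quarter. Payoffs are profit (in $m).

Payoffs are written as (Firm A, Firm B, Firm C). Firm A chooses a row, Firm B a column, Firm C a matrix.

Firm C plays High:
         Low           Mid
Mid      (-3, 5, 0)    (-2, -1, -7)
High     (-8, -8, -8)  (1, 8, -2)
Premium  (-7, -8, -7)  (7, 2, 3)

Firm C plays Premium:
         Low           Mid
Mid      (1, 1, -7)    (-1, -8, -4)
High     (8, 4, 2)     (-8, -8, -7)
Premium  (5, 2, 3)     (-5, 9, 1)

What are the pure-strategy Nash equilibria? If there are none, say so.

For each player, find the best response to each opponent profile; mutual best responses are the pure NE.
Firm A against (Low, High): payoffs -3, -8, -7 → best response Mid.
Firm A against (Low, Premium): payoffs 1, 8, 5 → best response High.
Firm A against (Mid, High): payoffs -2, 1, 7 → best response Premium.
Firm A against (Mid, Premium): payoffs -1, -8, -5 → best response Mid.
Firm B against (Mid, High): payoffs 5, -1 → best response Low.
Firm B against (Mid, Premium): payoffs 1, -8 → best response Low.
Firm B against (High, High): payoffs -8, 8 → best response Mid.
Firm B against (High, Premium): payoffs 4, -8 → best response Low.
Firm B against (Premium, High): payoffs -8, 2 → best response Mid.
Firm B against (Premium, Premium): payoffs 2, 9 → best response Mid.
Firm C against (Mid, Low): payoffs 0, -7 → best response High.
Firm C against (Mid, Mid): payoffs -7, -4 → best response Premium.
Firm C against (High, Low): payoffs -8, 2 → best response Premium.
Firm C against (High, Mid): payoffs -2, -7 → best response High.
Firm C against (Premium, Low): payoffs -7, 3 → best response Premium.
Firm C against (Premium, Mid): payoffs 3, 1 → best response High.
Mutual best responses: (Mid, Low, High); (High, Low, Premium); (Premium, Mid, High).

Pure-strategy Nash equilibria: (Mid, Low, High), (High, Low, Premium), (Premium, Mid, High)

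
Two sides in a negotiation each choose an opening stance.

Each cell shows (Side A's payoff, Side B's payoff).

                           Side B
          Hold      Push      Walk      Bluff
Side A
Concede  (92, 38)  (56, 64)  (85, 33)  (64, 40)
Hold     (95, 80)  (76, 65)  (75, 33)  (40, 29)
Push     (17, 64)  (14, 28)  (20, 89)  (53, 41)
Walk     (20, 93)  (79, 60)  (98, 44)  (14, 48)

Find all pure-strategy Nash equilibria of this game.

For each strategy profile, look for a profitable unilateral deviation.
(Concede, Hold): Side A can switch to Hold (92 → 95). Not NE.
(Concede, Push): Side A can switch to Hold (56 → 76). Not NE.
(Concede, Walk): Side A can switch to Walk (85 → 98). Not NE.
(Concede, Bluff): Side B can switch to Push (40 → 64). Not NE.
(Hold, Hold): Side A gets 95, best alternative 92; Side B gets 80, best alternative 65. No profitable deviation — NE.
(Hold, Push): Side A can switch to Walk (76 → 79). Not NE.
(Hold, Walk): Side A can switch to Concede (75 → 85). Not NE.
(Hold, Bluff): Side A can switch to Concede (40 → 64). Not NE.
(Push, Hold): Side A can switch to Concede (17 → 92). Not NE.
(Push, Push): Side A can switch to Concede (14 → 56). Not NE.
(Push, Walk): Side A can switch to Concede (20 → 85). Not NE.
(The remaining 5 profiles each have a profitable deviation by the same check.)

Pure NE: (Hold, Hold)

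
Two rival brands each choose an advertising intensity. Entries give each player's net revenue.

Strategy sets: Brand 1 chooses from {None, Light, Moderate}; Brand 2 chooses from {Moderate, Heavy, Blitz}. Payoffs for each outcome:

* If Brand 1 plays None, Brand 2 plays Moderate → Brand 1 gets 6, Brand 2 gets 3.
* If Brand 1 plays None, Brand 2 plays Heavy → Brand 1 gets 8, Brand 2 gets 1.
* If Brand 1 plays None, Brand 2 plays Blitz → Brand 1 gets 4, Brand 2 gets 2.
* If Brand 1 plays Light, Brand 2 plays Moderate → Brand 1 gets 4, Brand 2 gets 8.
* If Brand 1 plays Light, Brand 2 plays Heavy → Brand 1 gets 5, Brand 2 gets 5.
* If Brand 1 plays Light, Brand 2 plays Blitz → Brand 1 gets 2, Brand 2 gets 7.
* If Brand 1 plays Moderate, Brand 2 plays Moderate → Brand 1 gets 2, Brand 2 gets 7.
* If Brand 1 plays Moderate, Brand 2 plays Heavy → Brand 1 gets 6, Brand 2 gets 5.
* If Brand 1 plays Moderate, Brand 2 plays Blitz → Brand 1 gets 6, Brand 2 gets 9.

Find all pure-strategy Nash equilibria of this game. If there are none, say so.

(None, Moderate): Brand 1 gets 6, best alternative 4; Brand 2 gets 3, best alternative 2. No profitable deviation — NE.
(None, Heavy): Brand 2 can switch to Moderate (1 → 3). Not NE.
(None, Blitz): Brand 1 can switch to Moderate (4 → 6). Not NE.
(Light, Moderate): Brand 1 can switch to None (4 → 6). Not NE.
(Light, Heavy): Brand 1 can switch to None (5 → 8). Not NE.
(Light, Blitz): Brand 1 can switch to None (2 → 4). Not NE.
(Moderate, Moderate): Brand 1 can switch to None (2 → 6). Not NE.
(Moderate, Heavy): Brand 1 can switch to None (6 → 8). Not NE.
(Moderate, Blitz): Brand 1 gets 6, best alternative 4; Brand 2 gets 9, best alternative 7. No profitable deviation — NE.

The pure Nash equilibria are (None, Moderate) and (Moderate, Blitz).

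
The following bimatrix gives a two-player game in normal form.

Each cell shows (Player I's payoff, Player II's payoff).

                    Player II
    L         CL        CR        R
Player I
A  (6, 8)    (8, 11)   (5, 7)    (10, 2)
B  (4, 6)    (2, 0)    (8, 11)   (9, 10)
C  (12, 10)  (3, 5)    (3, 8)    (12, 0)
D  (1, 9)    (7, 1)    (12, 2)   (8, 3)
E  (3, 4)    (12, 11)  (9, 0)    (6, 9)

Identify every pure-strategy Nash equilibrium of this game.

(A, L): Player I can switch to C (6 → 12). Not NE.
(A, CL): Player I can switch to E (8 → 12). Not NE.
(A, CR): Player I can switch to B (5 → 8). Not NE.
(A, R): Player I can switch to C (10 → 12). Not NE.
(B, L): Player I can switch to A (4 → 6). Not NE.
(B, CL): Player I can switch to A (2 → 8). Not NE.
(C, L): Player I gets 12, best alternative 6; Player II gets 10, best alternative 8. No profitable deviation — NE.
(E, CL): Player I gets 12, best alternative 8; Player II gets 11, best alternative 9. No profitable deviation — NE.
(The remaining 12 profiles each have a profitable deviation by the same check.)

Pure-strategy Nash equilibria: (C, L) and (E, CL)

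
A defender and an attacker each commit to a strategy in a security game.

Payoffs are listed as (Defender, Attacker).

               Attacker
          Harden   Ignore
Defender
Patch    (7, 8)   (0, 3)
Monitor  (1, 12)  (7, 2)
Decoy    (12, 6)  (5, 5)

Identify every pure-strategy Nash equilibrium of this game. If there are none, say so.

The unique pure-strategy Nash equilibrium is (Decoy, Harden).

Check each profile: it is a Nash equilibrium iff no player can strictly gain by switching unilaterally.
(Patch, Harden): Defender can switch to Decoy (7 → 12). Not NE.
(Patch, Ignore): Defender can switch to Monitor (0 → 7). Not NE.
(Monitor, Harden): Defender can switch to Patch (1 → 7). Not NE.
(Monitor, Ignore): Attacker can switch to Harden (2 → 12). Not NE.
(Decoy, Harden): Defender gets 12, best alternative 7; Attacker gets 6, best alternative 5. No profitable deviation — NE.
(Decoy, Ignore): Defender can switch to Monitor (5 → 7). Not NE.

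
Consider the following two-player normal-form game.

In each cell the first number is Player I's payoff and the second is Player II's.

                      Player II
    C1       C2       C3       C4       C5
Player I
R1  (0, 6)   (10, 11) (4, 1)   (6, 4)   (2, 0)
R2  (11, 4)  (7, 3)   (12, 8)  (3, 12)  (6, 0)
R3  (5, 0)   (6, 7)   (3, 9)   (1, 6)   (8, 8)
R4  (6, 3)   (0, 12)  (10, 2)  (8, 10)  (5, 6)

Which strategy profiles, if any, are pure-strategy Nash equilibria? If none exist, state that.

Player I against C1: payoffs 0, 11, 5, 6 → best response R2.
Player I against C2: payoffs 10, 7, 6, 0 → best response R1.
Player I against C3: payoffs 4, 12, 3, 10 → best response R2.
Player I against C4: payoffs 6, 3, 1, 8 → best response R4.
Player I against C5: payoffs 2, 6, 8, 5 → best response R3.
Player II against R1: payoffs 6, 11, 1, 4, 0 → best response C2.
Player II against R2: payoffs 4, 3, 8, 12, 0 → best response C4.
Player II against R3: payoffs 0, 7, 9, 6, 8 → best response C3.
Player II against R4: payoffs 3, 12, 2, 10, 6 → best response C2.
Mutual best responses: (R1, C2).

The unique pure-strategy Nash equilibrium is (R1, C2).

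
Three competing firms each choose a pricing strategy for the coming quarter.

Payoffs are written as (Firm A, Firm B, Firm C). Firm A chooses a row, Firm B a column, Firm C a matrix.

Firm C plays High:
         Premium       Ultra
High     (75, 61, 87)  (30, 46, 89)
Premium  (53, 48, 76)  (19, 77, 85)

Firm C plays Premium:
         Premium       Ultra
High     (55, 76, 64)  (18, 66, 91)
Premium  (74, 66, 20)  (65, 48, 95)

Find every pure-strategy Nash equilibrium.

Firm A against (Premium, High): payoffs 75, 53 → best response High.
Firm A against (Premium, Premium): payoffs 55, 74 → best response Premium.
Firm A against (Ultra, High): payoffs 30, 19 → best response High.
Firm A against (Ultra, Premium): payoffs 18, 65 → best response Premium.
Firm B against (High, High): payoffs 61, 46 → best response Premium.
Firm B against (High, Premium): payoffs 76, 66 → best response Premium.
Firm B against (Premium, High): payoffs 48, 77 → best response Ultra.
Firm B against (Premium, Premium): payoffs 66, 48 → best response Premium.
Firm C against (High, Premium): payoffs 87, 64 → best response High.
Firm C against (High, Ultra): payoffs 89, 91 → best response Premium.
Firm C against (Premium, Premium): payoffs 76, 20 → best response High.
Firm C against (Premium, Ultra): payoffs 85, 95 → best response Premium.
Mutual best responses: (High, Premium, High).

(High, Premium, High)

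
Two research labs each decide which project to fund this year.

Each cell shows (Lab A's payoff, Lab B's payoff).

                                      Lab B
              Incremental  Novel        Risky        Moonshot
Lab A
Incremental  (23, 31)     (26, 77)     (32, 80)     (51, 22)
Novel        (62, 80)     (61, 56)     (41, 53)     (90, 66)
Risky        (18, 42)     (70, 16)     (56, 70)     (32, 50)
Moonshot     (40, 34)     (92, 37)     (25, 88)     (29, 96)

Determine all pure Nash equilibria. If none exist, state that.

The pure Nash equilibria are (Novel, Incremental) and (Risky, Risky).

Lab A against Incremental: payoffs 23, 62, 18, 40 → best response Novel.
Lab A against Novel: payoffs 26, 61, 70, 92 → best response Moonshot.
Lab A against Risky: payoffs 32, 41, 56, 25 → best response Risky.
Lab A against Moonshot: payoffs 51, 90, 32, 29 → best response Novel.
Lab B against Incremental: payoffs 31, 77, 80, 22 → best response Risky.
Lab B against Novel: payoffs 80, 56, 53, 66 → best response Incremental.
Lab B against Risky: payoffs 42, 16, 70, 50 → best response Risky.
Lab B against Moonshot: payoffs 34, 37, 88, 96 → best response Moonshot.
Mutual best responses: (Novel, Incremental); (Risky, Risky).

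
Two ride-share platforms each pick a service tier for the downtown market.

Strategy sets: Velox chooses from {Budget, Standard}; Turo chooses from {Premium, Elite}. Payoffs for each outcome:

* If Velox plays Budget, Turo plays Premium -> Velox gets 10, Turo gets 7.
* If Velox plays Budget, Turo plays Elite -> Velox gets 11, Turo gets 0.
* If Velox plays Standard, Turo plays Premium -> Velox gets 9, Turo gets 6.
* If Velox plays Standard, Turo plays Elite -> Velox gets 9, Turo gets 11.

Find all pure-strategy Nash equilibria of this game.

Check each profile: it is a Nash equilibrium iff no player can strictly gain by switching unilaterally.
(Budget, Premium): Velox gets 10, best alternative 9; Turo gets 7, best alternative 0. No profitable deviation — NE.
(Budget, Elite): Turo can switch to Premium (0 → 7). Not NE.
(Standard, Premium): Velox can switch to Budget (9 → 10). Not NE.
(Standard, Elite): Velox can switch to Budget (9 → 11). Not NE.

The unique pure-strategy Nash equilibrium is (Budget, Premium).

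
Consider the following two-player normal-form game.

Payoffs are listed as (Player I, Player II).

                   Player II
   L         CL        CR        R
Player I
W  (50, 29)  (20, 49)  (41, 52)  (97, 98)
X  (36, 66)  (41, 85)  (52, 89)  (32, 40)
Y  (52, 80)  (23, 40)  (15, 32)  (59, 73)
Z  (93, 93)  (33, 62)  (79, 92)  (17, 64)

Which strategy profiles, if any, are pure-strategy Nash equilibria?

Pure-strategy Nash equilibria: (W, R), (Z, L)

Player I against L: payoffs 50, 36, 52, 93 → best response Z.
Player I against CL: payoffs 20, 41, 23, 33 → best response X.
Player I against CR: payoffs 41, 52, 15, 79 → best response Z.
Player I against R: payoffs 97, 32, 59, 17 → best response W.
Player II against W: payoffs 29, 49, 52, 98 → best response R.
Player II against X: payoffs 66, 85, 89, 40 → best response CR.
Player II against Y: payoffs 80, 40, 32, 73 → best response L.
Player II against Z: payoffs 93, 62, 92, 64 → best response L.
Mutual best responses: (W, R); (Z, L).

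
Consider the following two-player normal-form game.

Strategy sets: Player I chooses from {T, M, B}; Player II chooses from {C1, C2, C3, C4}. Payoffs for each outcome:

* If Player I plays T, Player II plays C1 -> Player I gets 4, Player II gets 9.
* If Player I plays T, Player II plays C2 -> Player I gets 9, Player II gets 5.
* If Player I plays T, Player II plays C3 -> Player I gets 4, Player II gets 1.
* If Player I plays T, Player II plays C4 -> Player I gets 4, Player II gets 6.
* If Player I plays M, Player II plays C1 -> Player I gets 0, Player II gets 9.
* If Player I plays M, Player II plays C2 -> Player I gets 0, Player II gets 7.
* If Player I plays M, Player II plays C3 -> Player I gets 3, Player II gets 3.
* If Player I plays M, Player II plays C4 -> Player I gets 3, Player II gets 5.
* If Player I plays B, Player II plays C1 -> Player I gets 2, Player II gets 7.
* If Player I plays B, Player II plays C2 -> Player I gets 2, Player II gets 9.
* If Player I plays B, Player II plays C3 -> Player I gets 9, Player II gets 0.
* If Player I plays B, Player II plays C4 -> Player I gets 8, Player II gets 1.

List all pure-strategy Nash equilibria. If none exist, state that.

The unique pure-strategy Nash equilibrium is (T, C1).

Mark each player's best response to every combination of opponents' strategies; a profile where every player is best-responding is a pure Nash equilibrium.
Player I against C1: payoffs 4, 0, 2 → best response T.
Player I against C2: payoffs 9, 0, 2 → best response T.
Player I against C3: payoffs 4, 3, 9 → best response B.
Player I against C4: payoffs 4, 3, 8 → best response B.
Player II against T: payoffs 9, 5, 1, 6 → best response C1.
Player II against M: payoffs 9, 7, 3, 5 → best response C1.
Player II against B: payoffs 7, 9, 0, 1 → best response C2.
Mutual best responses: (T, C1).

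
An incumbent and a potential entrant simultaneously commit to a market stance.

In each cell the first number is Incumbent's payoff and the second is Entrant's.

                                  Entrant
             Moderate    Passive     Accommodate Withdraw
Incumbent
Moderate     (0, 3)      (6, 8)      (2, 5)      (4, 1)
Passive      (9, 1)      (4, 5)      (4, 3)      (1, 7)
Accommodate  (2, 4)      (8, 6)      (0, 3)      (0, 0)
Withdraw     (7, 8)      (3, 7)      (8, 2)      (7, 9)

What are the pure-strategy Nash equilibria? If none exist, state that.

Incumbent against Moderate: payoffs 0, 9, 2, 7 → best response Passive.
Incumbent against Passive: payoffs 6, 4, 8, 3 → best response Accommodate.
Incumbent against Accommodate: payoffs 2, 4, 0, 8 → best response Withdraw.
Incumbent against Withdraw: payoffs 4, 1, 0, 7 → best response Withdraw.
Entrant against Moderate: payoffs 3, 8, 5, 1 → best response Passive.
Entrant against Passive: payoffs 1, 5, 3, 7 → best response Withdraw.
Entrant against Accommodate: payoffs 4, 6, 3, 0 → best response Passive.
Entrant against Withdraw: payoffs 8, 7, 2, 9 → best response Withdraw.
Mutual best responses: (Accommodate, Passive); (Withdraw, Withdraw).

Pure-strategy Nash equilibria: (Accommodate, Passive), (Withdraw, Withdraw)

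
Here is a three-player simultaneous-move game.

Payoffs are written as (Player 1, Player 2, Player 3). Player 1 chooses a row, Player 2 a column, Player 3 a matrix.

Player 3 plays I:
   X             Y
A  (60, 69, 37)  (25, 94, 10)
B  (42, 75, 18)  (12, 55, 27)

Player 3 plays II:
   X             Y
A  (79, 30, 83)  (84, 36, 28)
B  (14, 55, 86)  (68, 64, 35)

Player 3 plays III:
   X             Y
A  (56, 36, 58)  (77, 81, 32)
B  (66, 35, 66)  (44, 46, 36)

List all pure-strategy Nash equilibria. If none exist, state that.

Player 1 against (X, I): payoffs 60, 42 → best response A.
Player 1 against (X, II): payoffs 79, 14 → best response A.
Player 1 against (X, III): payoffs 56, 66 → best response B.
Player 1 against (Y, I): payoffs 25, 12 → best response A.
Player 1 against (Y, II): payoffs 84, 68 → best response A.
Player 1 against (Y, III): payoffs 77, 44 → best response A.
Player 2 against (A, I): payoffs 69, 94 → best response Y.
Player 2 against (A, II): payoffs 30, 36 → best response Y.
Player 2 against (A, III): payoffs 36, 81 → best response Y.
Player 2 against (B, I): payoffs 75, 55 → best response X.
Player 2 against (B, II): payoffs 55, 64 → best response Y.
Player 2 against (B, III): payoffs 35, 46 → best response Y.
Player 3 against (A, X): payoffs 37, 83, 58 → best response II.
Player 3 against (A, Y): payoffs 10, 28, 32 → best response III.
Player 3 against (B, X): payoffs 18, 86, 66 → best response II.
Player 3 against (B, Y): payoffs 27, 35, 36 → best response III.
Mutual best responses: (A, Y, III).

Pure NE: (A, Y, III)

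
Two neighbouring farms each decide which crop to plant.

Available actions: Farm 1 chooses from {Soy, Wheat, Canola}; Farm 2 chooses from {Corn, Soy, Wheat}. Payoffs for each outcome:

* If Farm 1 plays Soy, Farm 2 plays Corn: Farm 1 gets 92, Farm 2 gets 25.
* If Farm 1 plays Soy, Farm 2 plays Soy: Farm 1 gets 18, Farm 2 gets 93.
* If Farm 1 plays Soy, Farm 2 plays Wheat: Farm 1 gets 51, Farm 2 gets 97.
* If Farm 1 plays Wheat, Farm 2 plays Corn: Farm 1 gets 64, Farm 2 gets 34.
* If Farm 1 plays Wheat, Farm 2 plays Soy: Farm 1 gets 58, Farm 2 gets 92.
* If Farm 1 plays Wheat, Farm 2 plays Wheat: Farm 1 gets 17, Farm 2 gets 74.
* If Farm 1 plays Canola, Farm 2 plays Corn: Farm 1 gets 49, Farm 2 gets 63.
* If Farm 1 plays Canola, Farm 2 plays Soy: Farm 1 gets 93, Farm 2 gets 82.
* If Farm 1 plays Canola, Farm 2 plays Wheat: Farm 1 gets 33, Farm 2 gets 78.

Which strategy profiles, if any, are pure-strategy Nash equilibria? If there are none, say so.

(Soy, Wheat); (Canola, Soy)

(Soy, Corn): Farm 2 can switch to Soy (25 → 93). Not NE.
(Soy, Soy): Farm 1 can switch to Wheat (18 → 58). Not NE.
(Soy, Wheat): Farm 1 gets 51, best alternative 33; Farm 2 gets 97, best alternative 93. No profitable deviation — NE.
(Wheat, Corn): Farm 1 can switch to Soy (64 → 92). Not NE.
(Wheat, Soy): Farm 1 can switch to Canola (58 → 93). Not NE.
(Wheat, Wheat): Farm 1 can switch to Soy (17 → 51). Not NE.
(Canola, Corn): Farm 1 can switch to Soy (49 → 92). Not NE.
(Canola, Soy): Farm 1 gets 93, best alternative 58; Farm 2 gets 82, best alternative 78. No profitable deviation — NE.
(The remaining 1 profile has a profitable deviation by the same check.)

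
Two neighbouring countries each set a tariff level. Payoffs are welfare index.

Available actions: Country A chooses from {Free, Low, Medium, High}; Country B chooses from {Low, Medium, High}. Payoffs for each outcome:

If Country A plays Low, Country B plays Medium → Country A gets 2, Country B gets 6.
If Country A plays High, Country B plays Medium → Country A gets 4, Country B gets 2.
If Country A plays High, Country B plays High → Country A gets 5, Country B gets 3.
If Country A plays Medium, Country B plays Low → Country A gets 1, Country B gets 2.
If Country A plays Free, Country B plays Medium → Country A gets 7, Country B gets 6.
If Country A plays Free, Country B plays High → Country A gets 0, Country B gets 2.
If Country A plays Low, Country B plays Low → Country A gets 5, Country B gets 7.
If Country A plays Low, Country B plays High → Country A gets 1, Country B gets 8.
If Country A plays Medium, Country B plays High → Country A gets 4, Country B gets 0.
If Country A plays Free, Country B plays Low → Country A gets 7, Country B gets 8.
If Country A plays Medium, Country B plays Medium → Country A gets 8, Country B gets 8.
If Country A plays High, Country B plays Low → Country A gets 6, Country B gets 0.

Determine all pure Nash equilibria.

(Free, Low): Country A gets 7, best alternative 6; Country B gets 8, best alternative 6. No profitable deviation — NE.
(Free, Medium): Country A can switch to Medium (7 → 8). Not NE.
(Free, High): Country A can switch to Low (0 → 1). Not NE.
(Low, Low): Country A can switch to Free (5 → 7). Not NE.
(Low, Medium): Country A can switch to Free (2 → 7). Not NE.
(Low, High): Country A can switch to Medium (1 → 4). Not NE.
(Medium, Low): Country A can switch to Free (1 → 7). Not NE.
(Medium, Medium): Country A gets 8, best alternative 7; Country B gets 8, best alternative 2. No profitable deviation — NE.
(Medium, High): Country A can switch to High (4 → 5). Not NE.
(High, Low): Country A can switch to Free (6 → 7). Not NE.
(High, Medium): Country A can switch to Free (4 → 7). Not NE.
(High, High): Country A gets 5, best alternative 4; Country B gets 3, best alternative 2. No profitable deviation — NE.

The pure Nash equilibria are (Free, Low), (Medium, Medium), (High, High).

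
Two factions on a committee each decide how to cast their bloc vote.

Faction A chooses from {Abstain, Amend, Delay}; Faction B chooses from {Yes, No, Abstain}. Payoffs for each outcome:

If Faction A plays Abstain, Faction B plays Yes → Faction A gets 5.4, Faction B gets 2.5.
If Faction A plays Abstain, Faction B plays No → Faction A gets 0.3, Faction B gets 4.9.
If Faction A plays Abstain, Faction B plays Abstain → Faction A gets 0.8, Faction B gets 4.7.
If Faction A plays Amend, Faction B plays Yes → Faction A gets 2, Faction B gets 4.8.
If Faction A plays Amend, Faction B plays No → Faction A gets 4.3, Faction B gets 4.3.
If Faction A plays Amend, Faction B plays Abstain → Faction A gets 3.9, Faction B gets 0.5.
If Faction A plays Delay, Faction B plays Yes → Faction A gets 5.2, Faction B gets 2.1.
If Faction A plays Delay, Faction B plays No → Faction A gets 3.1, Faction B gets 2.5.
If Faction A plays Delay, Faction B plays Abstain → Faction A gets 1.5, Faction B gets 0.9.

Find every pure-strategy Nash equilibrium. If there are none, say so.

This game has no pure Nash equilibrium.

Faction A against Yes: payoffs 5.4, 2, 5.2 → best response Abstain.
Faction A against No: payoffs 0.3, 4.3, 3.1 → best response Amend.
Faction A against Abstain: payoffs 0.8, 3.9, 1.5 → best response Amend.
Faction B against Abstain: payoffs 2.5, 4.9, 4.7 → best response No.
Faction B against Amend: payoffs 4.8, 4.3, 0.5 → best response Yes.
Faction B against Delay: payoffs 2.1, 2.5, 0.9 → best response No.
No profile is a mutual best response for all players.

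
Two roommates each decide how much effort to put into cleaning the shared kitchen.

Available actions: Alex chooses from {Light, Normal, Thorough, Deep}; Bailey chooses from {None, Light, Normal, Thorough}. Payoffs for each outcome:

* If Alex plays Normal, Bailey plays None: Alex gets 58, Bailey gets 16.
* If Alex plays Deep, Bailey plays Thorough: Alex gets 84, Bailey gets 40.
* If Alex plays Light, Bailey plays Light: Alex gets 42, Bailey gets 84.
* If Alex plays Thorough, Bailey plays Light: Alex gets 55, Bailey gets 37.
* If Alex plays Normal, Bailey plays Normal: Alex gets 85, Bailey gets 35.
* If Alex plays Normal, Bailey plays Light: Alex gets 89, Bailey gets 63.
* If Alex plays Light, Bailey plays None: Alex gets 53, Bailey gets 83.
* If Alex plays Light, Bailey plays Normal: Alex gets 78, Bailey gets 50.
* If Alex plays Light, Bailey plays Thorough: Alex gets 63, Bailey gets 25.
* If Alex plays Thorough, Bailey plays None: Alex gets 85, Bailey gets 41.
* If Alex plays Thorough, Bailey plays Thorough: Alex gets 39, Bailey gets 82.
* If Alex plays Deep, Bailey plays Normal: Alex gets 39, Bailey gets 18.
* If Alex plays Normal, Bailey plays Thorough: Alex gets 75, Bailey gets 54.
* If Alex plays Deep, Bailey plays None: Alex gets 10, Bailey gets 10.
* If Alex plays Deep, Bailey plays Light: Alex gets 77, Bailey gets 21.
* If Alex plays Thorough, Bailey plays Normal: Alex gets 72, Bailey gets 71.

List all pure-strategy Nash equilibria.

For each strategy profile, look for a profitable unilateral deviation.
(Light, None): Alex can switch to Normal (53 → 58). Not NE.
(Light, Light): Alex can switch to Normal (42 → 89). Not NE.
(Light, Normal): Alex can switch to Normal (78 → 85). Not NE.
(Light, Thorough): Alex can switch to Normal (63 → 75). Not NE.
(Normal, None): Alex can switch to Thorough (58 → 85). Not NE.
(Normal, Light): Alex gets 89, best alternative 77; Bailey gets 63, best alternative 54. No profitable deviation — NE.
(Normal, Normal): Bailey can switch to Light (35 → 63). Not NE.
(Deep, Thorough): Alex gets 84, best alternative 75; Bailey gets 40, best alternative 21. No profitable deviation — NE.
(The remaining 8 profiles each have a profitable deviation by the same check.)

Pure-strategy Nash equilibria: (Normal, Light), (Deep, Thorough)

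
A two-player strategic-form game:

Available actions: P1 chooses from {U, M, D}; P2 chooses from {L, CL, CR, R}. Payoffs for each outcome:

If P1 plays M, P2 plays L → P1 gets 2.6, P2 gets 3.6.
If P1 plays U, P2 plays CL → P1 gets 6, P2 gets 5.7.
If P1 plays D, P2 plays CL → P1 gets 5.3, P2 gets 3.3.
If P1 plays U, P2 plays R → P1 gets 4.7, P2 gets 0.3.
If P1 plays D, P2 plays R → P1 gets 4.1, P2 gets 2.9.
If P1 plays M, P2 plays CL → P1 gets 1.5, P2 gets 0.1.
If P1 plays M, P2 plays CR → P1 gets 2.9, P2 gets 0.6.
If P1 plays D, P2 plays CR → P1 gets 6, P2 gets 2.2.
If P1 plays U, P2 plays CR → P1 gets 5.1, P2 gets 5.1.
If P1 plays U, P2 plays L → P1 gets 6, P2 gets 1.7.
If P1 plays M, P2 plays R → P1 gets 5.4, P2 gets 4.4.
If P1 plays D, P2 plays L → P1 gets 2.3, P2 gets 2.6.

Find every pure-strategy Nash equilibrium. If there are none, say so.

P1 against L: payoffs 6, 2.6, 2.3 → best response U.
P1 against CL: payoffs 6, 1.5, 5.3 → best response U.
P1 against CR: payoffs 5.1, 2.9, 6 → best response D.
P1 against R: payoffs 4.7, 5.4, 4.1 → best response M.
P2 against U: payoffs 1.7, 5.7, 5.1, 0.3 → best response CL.
P2 against M: payoffs 3.6, 0.1, 0.6, 4.4 → best response R.
P2 against D: payoffs 2.6, 3.3, 2.2, 2.9 → best response CL.
Mutual best responses: (U, CL); (M, R).

Pure-strategy Nash equilibria: (U, CL); (M, R)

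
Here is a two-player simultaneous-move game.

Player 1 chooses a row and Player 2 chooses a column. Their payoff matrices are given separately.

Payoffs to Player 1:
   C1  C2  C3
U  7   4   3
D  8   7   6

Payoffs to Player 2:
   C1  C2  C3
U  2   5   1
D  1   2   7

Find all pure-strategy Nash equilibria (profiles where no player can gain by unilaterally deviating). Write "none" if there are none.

Mark each player's best response to every combination of opponents' strategies; a profile where every player is best-responding is a pure Nash equilibrium.
Player 1 against C1: payoffs 7, 8 → best response D.
Player 1 against C2: payoffs 4, 7 → best response D.
Player 1 against C3: payoffs 3, 6 → best response D.
Player 2 against U: payoffs 2, 5, 1 → best response C2.
Player 2 against D: payoffs 1, 2, 7 → best response C3.
Mutual best responses: (D, C3).

(D, C3)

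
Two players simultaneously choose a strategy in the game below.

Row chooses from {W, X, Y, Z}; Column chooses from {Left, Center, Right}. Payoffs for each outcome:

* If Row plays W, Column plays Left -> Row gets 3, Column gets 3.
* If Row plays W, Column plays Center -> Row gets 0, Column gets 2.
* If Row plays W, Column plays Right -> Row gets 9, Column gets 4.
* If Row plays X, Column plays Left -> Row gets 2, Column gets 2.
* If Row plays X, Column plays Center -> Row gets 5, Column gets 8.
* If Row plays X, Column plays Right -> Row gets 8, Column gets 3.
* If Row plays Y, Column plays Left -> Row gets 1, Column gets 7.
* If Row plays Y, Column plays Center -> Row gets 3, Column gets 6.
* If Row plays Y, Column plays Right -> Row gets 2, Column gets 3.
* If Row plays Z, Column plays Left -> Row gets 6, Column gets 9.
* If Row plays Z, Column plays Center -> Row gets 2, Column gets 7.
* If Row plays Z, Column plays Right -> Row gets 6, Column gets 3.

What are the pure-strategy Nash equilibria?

(W, Right) and (X, Center) and (Z, Left)

For each strategy profile, look for a profitable unilateral deviation.
(W, Left): Row can switch to Z (3 → 6). Not NE.
(W, Center): Row can switch to X (0 → 5). Not NE.
(W, Right): Row gets 9, best alternative 8; Column gets 4, best alternative 3. No profitable deviation — NE.
(X, Left): Row can switch to W (2 → 3). Not NE.
(X, Center): Row gets 5, best alternative 3; Column gets 8, best alternative 3. No profitable deviation — NE.
(X, Right): Row can switch to W (8 → 9). Not NE.
(Y, Left): Row can switch to W (1 → 3). Not NE.
(Y, Center): Row can switch to X (3 → 5). Not NE.
(Y, Right): Row can switch to W (2 → 9). Not NE.
(Z, Left): Row gets 6, best alternative 3; Column gets 9, best alternative 7. No profitable deviation — NE.
(Z, Center): Row can switch to X (2 → 5). Not NE.
(Z, Right): Row can switch to W (6 → 9). Not NE.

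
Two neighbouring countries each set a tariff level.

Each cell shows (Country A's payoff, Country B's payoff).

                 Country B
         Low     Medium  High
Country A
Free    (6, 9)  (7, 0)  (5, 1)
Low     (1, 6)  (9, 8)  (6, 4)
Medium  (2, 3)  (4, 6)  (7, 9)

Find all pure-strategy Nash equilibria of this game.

(Free, Low) and (Low, Medium) and (Medium, High)

(Free, Low): Country A gets 6, best alternative 2; Country B gets 9, best alternative 1. No profitable deviation — NE.
(Free, Medium): Country A can switch to Low (7 → 9). Not NE.
(Free, High): Country A can switch to Low (5 → 6). Not NE.
(Low, Low): Country A can switch to Free (1 → 6). Not NE.
(Low, Medium): Country A gets 9, best alternative 7; Country B gets 8, best alternative 6. No profitable deviation — NE.
(Low, High): Country A can switch to Medium (6 → 7). Not NE.
(Medium, Low): Country A can switch to Free (2 → 6). Not NE.
(Medium, Medium): Country A can switch to Free (4 → 7). Not NE.
(Medium, High): Country A gets 7, best alternative 6; Country B gets 9, best alternative 6. No profitable deviation — NE.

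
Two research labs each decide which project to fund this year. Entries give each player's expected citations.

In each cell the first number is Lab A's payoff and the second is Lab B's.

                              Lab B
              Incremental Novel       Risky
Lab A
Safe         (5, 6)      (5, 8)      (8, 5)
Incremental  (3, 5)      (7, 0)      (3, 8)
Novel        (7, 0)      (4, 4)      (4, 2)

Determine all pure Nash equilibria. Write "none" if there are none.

Lab A against Incremental: payoffs 5, 3, 7 → best response Novel.
Lab A against Novel: payoffs 5, 7, 4 → best response Incremental.
Lab A against Risky: payoffs 8, 3, 4 → best response Safe.
Lab B against Safe: payoffs 6, 8, 5 → best response Novel.
Lab B against Incremental: payoffs 5, 0, 8 → best response Risky.
Lab B against Novel: payoffs 0, 4, 2 → best response Novel.
No profile is a mutual best response for all players.

No pure-strategy Nash equilibrium.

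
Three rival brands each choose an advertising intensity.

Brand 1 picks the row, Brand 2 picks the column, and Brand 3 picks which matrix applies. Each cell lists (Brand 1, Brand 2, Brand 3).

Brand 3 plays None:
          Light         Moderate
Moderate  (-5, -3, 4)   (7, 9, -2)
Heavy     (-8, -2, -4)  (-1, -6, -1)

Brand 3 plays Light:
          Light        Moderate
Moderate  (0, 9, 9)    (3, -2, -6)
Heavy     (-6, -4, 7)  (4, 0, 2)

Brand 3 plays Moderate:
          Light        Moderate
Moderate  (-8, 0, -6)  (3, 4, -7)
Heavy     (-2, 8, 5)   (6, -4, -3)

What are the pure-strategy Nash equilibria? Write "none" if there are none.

The pure Nash equilibria are (Moderate, Light, Light); (Moderate, Moderate, None); (Heavy, Moderate, Light).

Brand 1 against (Light, None): payoffs -5, -8 → best response Moderate.
Brand 1 against (Light, Light): payoffs 0, -6 → best response Moderate.
Brand 1 against (Light, Moderate): payoffs -8, -2 → best response Heavy.
Brand 1 against (Moderate, None): payoffs 7, -1 → best response Moderate.
Brand 1 against (Moderate, Light): payoffs 3, 4 → best response Heavy.
Brand 1 against (Moderate, Moderate): payoffs 3, 6 → best response Heavy.
Brand 2 against (Moderate, None): payoffs -3, 9 → best response Moderate.
Brand 2 against (Moderate, Light): payoffs 9, -2 → best response Light.
Brand 2 against (Moderate, Moderate): payoffs 0, 4 → best response Moderate.
Brand 2 against (Heavy, None): payoffs -2, -6 → best response Light.
Brand 2 against (Heavy, Light): payoffs -4, 0 → best response Moderate.
Brand 2 against (Heavy, Moderate): payoffs 8, -4 → best response Light.
Brand 3 against (Moderate, Light): payoffs 4, 9, -6 → best response Light.
Brand 3 against (Moderate, Moderate): payoffs -2, -6, -7 → best response None.
Brand 3 against (Heavy, Light): payoffs -4, 7, 5 → best response Light.
Brand 3 against (Heavy, Moderate): payoffs -1, 2, -3 → best response Light.
Mutual best responses: (Moderate, Light, Light); (Moderate, Moderate, None); (Heavy, Moderate, Light).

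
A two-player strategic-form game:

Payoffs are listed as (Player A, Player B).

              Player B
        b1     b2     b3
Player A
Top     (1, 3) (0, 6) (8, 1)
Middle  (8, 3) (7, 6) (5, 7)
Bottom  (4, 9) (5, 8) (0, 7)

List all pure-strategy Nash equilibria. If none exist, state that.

This game has no pure Nash equilibrium.

For each strategy profile, look for a profitable unilateral deviation.
(Top, b1): Player A can switch to Middle (1 → 8). Not NE.
(Top, b2): Player A can switch to Middle (0 → 7). Not NE.
(Top, b3): Player B can switch to b1 (1 → 3). Not NE.
(Middle, b1): Player B can switch to b2 (3 → 6). Not NE.
(Middle, b2): Player B can switch to b3 (6 → 7). Not NE.
(Middle, b3): Player A can switch to Top (5 → 8). Not NE.
(Bottom, b1): Player A can switch to Middle (4 → 8). Not NE.
(Bottom, b2): Player A can switch to Middle (5 → 7). Not NE.
(Bottom, b3): Player A can switch to Top (0 → 8). Not NE.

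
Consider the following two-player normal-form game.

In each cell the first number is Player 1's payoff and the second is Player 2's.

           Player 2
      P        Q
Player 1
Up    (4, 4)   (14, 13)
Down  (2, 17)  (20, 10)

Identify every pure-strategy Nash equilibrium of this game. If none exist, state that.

(Up, P): Player 2 can switch to Q (4 → 13). Not NE.
(Up, Q): Player 1 can switch to Down (14 → 20). Not NE.
(Down, P): Player 1 can switch to Up (2 → 4). Not NE.
(Down, Q): Player 2 can switch to P (10 → 17). Not NE.

none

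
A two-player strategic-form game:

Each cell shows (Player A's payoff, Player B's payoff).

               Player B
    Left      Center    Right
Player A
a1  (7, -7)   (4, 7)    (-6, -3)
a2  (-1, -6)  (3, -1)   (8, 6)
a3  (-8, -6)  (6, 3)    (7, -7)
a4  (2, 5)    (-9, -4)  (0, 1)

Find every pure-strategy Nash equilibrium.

Mark each player's best response to every combination of opponents' strategies; a profile where every player is best-responding is a pure Nash equilibrium.
Player A against Left: payoffs 7, -1, -8, 2 → best response a1.
Player A against Center: payoffs 4, 3, 6, -9 → best response a3.
Player A against Right: payoffs -6, 8, 7, 0 → best response a2.
Player B against a1: payoffs -7, 7, -3 → best response Center.
Player B against a2: payoffs -6, -1, 6 → best response Right.
Player B against a3: payoffs -6, 3, -7 → best response Center.
Player B against a4: payoffs 5, -4, 1 → best response Left.
Mutual best responses: (a2, Right); (a3, Center).

(a2, Right) and (a3, Center)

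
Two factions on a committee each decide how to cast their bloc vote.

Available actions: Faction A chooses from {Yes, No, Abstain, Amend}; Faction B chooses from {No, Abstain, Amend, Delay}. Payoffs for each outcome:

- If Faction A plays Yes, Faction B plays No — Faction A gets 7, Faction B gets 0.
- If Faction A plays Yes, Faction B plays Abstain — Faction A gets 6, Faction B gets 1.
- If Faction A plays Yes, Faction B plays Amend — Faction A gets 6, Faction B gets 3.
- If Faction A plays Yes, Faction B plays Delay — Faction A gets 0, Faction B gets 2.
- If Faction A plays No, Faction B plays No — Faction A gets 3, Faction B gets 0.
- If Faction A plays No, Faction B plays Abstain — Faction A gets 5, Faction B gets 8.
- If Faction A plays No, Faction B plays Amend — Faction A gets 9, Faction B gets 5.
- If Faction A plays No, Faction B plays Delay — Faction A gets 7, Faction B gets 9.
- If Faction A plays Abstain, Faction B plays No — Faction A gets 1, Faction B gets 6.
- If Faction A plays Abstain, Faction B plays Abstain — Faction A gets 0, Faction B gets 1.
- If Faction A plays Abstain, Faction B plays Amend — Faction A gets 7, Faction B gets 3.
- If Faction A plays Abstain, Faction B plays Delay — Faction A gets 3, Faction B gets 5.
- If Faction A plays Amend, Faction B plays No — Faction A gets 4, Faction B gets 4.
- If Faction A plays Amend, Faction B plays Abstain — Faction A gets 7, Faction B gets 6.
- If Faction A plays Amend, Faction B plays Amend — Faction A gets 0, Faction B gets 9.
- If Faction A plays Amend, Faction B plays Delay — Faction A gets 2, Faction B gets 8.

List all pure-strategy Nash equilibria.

(No, Delay)

For each player, find the best response to each opponent profile; mutual best responses are the pure NE.
Faction A against No: payoffs 7, 3, 1, 4 → best response Yes.
Faction A against Abstain: payoffs 6, 5, 0, 7 → best response Amend.
Faction A against Amend: payoffs 6, 9, 7, 0 → best response No.
Faction A against Delay: payoffs 0, 7, 3, 2 → best response No.
Faction B against Yes: payoffs 0, 1, 3, 2 → best response Amend.
Faction B against No: payoffs 0, 8, 5, 9 → best response Delay.
Faction B against Abstain: payoffs 6, 1, 3, 5 → best response No.
Faction B against Amend: payoffs 4, 6, 9, 8 → best response Amend.
Mutual best responses: (No, Delay).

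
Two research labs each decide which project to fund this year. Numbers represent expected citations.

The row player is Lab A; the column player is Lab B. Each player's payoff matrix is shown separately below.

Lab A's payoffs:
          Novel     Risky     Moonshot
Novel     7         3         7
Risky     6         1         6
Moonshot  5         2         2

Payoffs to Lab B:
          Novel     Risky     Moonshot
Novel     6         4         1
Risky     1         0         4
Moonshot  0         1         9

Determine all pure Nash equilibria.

Lab A against Novel: payoffs 7, 6, 5 → best response Novel.
Lab A against Risky: payoffs 3, 1, 2 → best response Novel.
Lab A against Moonshot: payoffs 7, 6, 2 → best response Novel.
Lab B against Novel: payoffs 6, 4, 1 → best response Novel.
Lab B against Risky: payoffs 1, 0, 4 → best response Moonshot.
Lab B against Moonshot: payoffs 0, 1, 9 → best response Moonshot.
Mutual best responses: (Novel, Novel).

The unique pure-strategy Nash equilibrium is (Novel, Novel).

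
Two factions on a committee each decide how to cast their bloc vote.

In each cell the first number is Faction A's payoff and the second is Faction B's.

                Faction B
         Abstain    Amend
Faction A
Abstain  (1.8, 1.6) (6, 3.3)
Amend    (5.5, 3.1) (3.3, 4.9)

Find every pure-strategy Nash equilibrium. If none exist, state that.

Faction A against Abstain: payoffs 1.8, 5.5 → best response Amend.
Faction A against Amend: payoffs 6, 3.3 → best response Abstain.
Faction B against Abstain: payoffs 1.6, 3.3 → best response Amend.
Faction B against Amend: payoffs 3.1, 4.9 → best response Amend.
Mutual best responses: (Abstain, Amend).

Pure NE: (Abstain, Amend)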